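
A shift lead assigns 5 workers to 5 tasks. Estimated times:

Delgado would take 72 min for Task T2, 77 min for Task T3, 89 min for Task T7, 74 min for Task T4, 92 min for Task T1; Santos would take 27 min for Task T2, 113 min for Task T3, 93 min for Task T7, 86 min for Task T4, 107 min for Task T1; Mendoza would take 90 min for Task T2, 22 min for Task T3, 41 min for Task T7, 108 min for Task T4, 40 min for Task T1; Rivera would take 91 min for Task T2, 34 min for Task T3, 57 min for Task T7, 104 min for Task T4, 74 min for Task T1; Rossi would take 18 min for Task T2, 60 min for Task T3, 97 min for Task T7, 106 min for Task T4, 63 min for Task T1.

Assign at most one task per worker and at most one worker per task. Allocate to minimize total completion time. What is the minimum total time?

Min total: 239 min

Optimal: Delgado→Task T4 (74 min), Santos→Task T2 (27 min), Mendoza→Task T7 (41 min), Rivera→Task T3 (34 min), Rossi→Task T1 (63 min) — total 74+27+41+34+63 = 239 min.
Min-entry greedy (repeatedly take the single cheapest remaining cell) gives 278 min, worse by 39.
Next-best assignment: Delgado→Task T4, Santos→Task T2, Mendoza→Task T3, Rivera→Task T7, Rossi→Task T1 = 243 min.
Every other assignment is strictly worse.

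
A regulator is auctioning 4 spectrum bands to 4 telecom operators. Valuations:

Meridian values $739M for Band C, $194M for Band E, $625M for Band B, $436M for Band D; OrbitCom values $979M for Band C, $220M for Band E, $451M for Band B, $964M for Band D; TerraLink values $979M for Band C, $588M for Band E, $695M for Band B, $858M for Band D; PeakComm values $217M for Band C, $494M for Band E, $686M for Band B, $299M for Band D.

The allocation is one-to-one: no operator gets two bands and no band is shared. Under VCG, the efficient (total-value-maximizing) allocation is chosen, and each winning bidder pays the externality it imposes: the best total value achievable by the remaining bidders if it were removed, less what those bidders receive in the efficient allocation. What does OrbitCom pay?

Efficient allocation: Meridian→Band B ($625M), OrbitCom→Band D ($964M), TerraLink→Band C ($979M), PeakComm→Band E ($494M); total welfare W = $3062M.
OrbitCom receives Band D at value $964M, so the others get W − 964 = $2098M.
Without OrbitCom: best allocation of the remaining 3 bidders over all 4 bands is Meridian→Band C ($739M), TerraLink→Band D ($858M), PeakComm→Band B ($686M), total $2283M.
VCG payment = (others' best without OrbitCom) − (others' welfare with OrbitCom) = 2283 − 2098 = $185M.

OrbitCom pays $185M.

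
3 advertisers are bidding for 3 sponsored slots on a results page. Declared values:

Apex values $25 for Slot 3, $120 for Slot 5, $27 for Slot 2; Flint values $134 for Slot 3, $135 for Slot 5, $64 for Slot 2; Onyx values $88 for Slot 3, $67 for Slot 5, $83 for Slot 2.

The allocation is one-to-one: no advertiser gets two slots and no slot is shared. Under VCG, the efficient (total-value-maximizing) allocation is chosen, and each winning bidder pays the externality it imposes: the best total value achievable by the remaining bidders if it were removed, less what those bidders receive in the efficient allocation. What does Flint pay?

Flint pays $5.

Efficient allocation: Apex→Slot 5 ($120), Flint→Slot 3 ($134), Onyx→Slot 2 ($83); total welfare W = $337.
Flint receives Slot 3 at value $134, so the others get W − 134 = $203.
Without Flint: best allocation of the remaining 2 bidders over all 3 slots is Apex→Slot 5 ($120), Onyx→Slot 3 ($88), total $208.
VCG payment = (others' best without Flint) − (others' welfare with Flint) = 208 − 203 = $5.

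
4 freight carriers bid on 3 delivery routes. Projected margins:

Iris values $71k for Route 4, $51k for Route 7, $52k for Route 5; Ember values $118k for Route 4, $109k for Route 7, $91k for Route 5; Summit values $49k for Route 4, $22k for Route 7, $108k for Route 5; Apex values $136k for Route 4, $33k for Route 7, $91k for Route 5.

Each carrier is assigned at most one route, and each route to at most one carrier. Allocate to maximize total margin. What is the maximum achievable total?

This is a one-to-one assignment (maximum-weight bipartite matching).
Optimal: Apex→Route 4 ($136k), Ember→Route 7 ($109k), Summit→Route 5 ($108k) — total 136+109+108 = $353k.
Swapping Apex↔Ember (Apex→Route 7 $33k, Ember→Route 4 $118k) loses 94.
No other one-to-one assignment exceeds $353k.

Maximum total: $353k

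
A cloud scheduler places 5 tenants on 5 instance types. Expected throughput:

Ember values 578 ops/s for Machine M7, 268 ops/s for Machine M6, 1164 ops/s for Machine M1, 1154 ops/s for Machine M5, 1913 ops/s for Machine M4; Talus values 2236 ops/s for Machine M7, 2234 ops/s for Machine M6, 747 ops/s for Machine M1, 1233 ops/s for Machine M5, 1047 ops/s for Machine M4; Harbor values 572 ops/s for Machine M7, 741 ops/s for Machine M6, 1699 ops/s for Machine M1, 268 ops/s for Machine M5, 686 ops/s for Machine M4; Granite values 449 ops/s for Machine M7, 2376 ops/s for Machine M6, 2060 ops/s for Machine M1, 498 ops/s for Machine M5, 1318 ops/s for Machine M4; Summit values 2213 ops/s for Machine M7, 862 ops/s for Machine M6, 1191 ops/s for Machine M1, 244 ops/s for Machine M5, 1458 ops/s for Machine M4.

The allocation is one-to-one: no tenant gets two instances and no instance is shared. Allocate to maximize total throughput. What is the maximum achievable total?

Optimal: Ember→Machine M4 (1913 ops/s), Talus→Machine M5 (1233 ops/s), Harbor→Machine M1 (1699 ops/s), Granite→Machine M6 (2376 ops/s), Summit→Machine M7 (2213 ops/s) — total 1913+1233+1699+2376+2213 = 9434 ops/s.
Next-best assignment: Ember→Machine M5, Talus→Machine M7, Harbor→Machine M1, Granite→Machine M6, Summit→Machine M4 = 8923 ops/s.
Swapping Granite↔Harbor (Granite→Machine M1 2060 ops/s, Harbor→Machine M6 741 ops/s) loses 1274.

Max total: 9434 ops/s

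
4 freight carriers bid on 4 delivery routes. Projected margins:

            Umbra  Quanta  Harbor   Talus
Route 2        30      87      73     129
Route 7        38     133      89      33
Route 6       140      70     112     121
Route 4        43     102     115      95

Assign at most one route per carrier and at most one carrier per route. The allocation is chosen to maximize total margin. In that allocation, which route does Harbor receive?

This is a one-to-one assignment (maximum-weight bipartite matching).
Optimal: Umbra→Route 6 ($140k), Quanta→Route 7 ($133k), Harbor→Route 4 ($115k), Talus→Route 2 ($129k) — total 140+133+115+129 = $517k.
Next-best assignment: Umbra→Route 6, Quanta→Route 4, Harbor→Route 7, Talus→Route 2 = $460k.

Harbor receives Route 4.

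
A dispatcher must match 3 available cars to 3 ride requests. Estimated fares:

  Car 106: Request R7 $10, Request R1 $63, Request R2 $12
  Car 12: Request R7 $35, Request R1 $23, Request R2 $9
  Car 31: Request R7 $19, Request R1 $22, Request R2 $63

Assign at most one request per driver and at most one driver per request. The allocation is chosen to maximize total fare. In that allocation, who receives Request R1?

Treat this as an assignment problem: match each driver to one request.
Optimal: Car 106→Request R1 ($63), Car 12→Request R7 ($35), Car 31→Request R2 ($63) — total 63+35+63 = $161.
Next-best assignment: Car 106→Request R7, Car 12→Request R1, Car 31→Request R2 = $96.

Car 106 receives Request R1.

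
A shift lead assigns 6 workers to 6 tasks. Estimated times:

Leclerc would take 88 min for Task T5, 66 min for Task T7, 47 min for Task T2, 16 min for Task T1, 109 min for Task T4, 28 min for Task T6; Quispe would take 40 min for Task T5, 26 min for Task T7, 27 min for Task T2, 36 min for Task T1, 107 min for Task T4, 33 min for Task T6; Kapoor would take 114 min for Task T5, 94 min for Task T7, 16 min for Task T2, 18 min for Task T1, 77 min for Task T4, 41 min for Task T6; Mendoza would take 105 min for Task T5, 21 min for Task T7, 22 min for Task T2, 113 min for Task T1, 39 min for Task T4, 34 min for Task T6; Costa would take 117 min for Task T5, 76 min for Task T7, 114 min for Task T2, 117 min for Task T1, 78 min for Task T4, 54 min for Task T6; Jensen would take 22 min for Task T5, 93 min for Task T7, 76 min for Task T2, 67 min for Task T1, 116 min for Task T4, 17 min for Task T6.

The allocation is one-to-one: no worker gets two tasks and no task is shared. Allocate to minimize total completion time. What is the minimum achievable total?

Min total: 173 min

Optimal: Leclerc→Task T1 (16 min), Quispe→Task T7 (26 min), Kapoor→Task T2 (16 min), Mendoza→Task T4 (39 min), Costa→Task T6 (54 min), Jensen→Task T5 (22 min) — total 16+26+16+39+54+22 = 173 min.
Column-greedy (each task in turn goes to its cheapest remaining worker) gives 186 min, worse by 13.
Next-best assignment: Leclerc→Task T1, Quispe→Task T6, Kapoor→Task T2, Mendoza→Task T7, Costa→Task T4, Jensen→Task T5 = 186 min.
Checked against all permutations: 173 min is optimal.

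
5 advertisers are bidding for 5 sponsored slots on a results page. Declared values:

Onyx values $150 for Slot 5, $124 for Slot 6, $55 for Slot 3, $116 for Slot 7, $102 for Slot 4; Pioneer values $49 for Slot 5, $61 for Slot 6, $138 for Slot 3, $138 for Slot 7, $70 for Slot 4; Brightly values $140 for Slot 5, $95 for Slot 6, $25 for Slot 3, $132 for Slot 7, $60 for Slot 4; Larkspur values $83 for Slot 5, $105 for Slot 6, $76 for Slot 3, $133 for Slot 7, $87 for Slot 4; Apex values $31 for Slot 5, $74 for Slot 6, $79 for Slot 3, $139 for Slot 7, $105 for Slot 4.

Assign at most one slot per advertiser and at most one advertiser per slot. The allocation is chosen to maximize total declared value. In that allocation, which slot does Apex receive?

Apex receives Slot 4.

Treat this as an assignment problem: match each advertiser to one slot.
Optimal: Onyx→Slot 6 ($124), Pioneer→Slot 3 ($138), Brightly→Slot 5 ($140), Larkspur→Slot 7 ($133), Apex→Slot 4 ($105) — total 124+138+140+133+105 = $640.
Column-greedy (each slot in turn goes to its best remaining advertiser) gives $592, worse by 48.
Next-best assignment: Onyx→Slot 5, Pioneer→Slot 3, Brightly→Slot 7, Larkspur→Slot 6, Apex→Slot 4 = $630.
Apex's own top slot is Slot 7 ($139), but forcing Apex→Slot 7 and reassigning the rest optimally gives only $628 — worse by 12.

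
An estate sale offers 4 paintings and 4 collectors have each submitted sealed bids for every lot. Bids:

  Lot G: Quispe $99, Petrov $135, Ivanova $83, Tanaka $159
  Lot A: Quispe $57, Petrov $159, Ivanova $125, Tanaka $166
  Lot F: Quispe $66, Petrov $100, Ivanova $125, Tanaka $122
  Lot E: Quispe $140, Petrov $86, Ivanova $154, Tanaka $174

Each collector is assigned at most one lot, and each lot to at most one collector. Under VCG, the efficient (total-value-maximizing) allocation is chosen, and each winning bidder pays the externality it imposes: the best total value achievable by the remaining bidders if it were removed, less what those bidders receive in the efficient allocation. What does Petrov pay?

Efficient allocation: Quispe→Lot E ($140), Petrov→Lot A ($159), Ivanova→Lot F ($125), Tanaka→Lot G ($159); total welfare W = $583.
Petrov receives Lot A at value $159, so the others get W − 159 = $424.
Without Petrov: best allocation of the remaining 3 bidders over all 4 lots is Quispe→Lot E ($140), Ivanova→Lot F ($125), Tanaka→Lot A ($166), total $431.
VCG payment = (others' best without Petrov) − (others' welfare with Petrov) = 431 − 424 = $7.

Petrov pays $7.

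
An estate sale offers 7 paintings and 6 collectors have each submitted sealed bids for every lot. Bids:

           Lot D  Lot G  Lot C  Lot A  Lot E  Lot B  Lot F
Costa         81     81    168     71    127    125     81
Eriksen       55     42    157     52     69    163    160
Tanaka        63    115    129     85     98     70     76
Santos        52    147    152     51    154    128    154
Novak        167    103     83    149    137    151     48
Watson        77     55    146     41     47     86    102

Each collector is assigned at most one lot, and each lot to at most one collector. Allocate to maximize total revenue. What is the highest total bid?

Maximum total: $872

Optimal: Costa→Lot E ($127), Eriksen→Lot B ($163), Tanaka→Lot G ($115), Santos→Lot F ($154), Novak→Lot D ($167), Watson→Lot C ($146) — total 127+163+115+154+167+146 = $872.
Max-entry greedy (repeatedly take the single best remaining cell) gives $869, worse by 3.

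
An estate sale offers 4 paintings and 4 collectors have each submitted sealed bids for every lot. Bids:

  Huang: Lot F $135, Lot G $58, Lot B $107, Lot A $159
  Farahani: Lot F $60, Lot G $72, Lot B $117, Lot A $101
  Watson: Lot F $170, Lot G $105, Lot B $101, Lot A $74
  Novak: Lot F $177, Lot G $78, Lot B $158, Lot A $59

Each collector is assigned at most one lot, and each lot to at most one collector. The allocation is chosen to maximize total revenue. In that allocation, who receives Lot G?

Farahani receives Lot G.

This is the linear assignment problem.
Optimal: Huang→Lot A ($159), Farahani→Lot G ($72), Watson→Lot F ($170), Novak→Lot B ($158) — total 159+72+170+158 = $559.
Next-best assignment: Huang→Lot A, Farahani→Lot B, Watson→Lot G, Novak→Lot F = $558.
Swapping Watson↔Farahani (Watson→Lot G $105, Farahani→Lot F $60) loses 77.
Farahani's own top lot is Lot B ($117), but forcing Farahani→Lot B and reassigning the rest optimally gives only $558 — worse by 1.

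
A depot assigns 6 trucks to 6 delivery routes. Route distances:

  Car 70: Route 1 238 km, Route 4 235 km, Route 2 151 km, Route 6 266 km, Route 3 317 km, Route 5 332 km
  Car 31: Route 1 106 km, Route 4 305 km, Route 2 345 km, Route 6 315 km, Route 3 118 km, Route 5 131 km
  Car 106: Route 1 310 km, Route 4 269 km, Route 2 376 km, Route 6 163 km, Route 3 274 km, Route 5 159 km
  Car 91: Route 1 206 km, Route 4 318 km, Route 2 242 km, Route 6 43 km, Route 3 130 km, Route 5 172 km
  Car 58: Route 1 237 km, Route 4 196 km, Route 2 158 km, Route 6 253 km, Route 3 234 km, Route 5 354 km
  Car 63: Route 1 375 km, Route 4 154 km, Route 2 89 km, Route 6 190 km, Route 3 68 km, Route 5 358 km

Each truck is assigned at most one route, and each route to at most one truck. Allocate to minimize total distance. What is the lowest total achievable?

Min total: 723 km

Optimal: Car 70→Route 2 (151 km), Car 31→Route 1 (106 km), Car 106→Route 5 (159 km), Car 91→Route 6 (43 km), Car 58→Route 4 (196 km), Car 63→Route 3 (68 km) — total 151+106+159+43+196+68 = 723 km.
Column-greedy (each route in turn goes to its cheapest remaining truck) gives 847 km, worse by 124.
No other one-to-one assignment undercuts 723 km.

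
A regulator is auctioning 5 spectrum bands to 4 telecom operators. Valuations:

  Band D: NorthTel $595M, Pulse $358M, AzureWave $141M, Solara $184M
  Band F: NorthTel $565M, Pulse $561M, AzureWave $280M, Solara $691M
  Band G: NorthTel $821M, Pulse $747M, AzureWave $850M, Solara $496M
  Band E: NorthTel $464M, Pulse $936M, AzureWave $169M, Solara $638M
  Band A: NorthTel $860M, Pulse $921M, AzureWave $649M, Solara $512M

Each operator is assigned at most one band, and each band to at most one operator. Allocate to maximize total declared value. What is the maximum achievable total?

This is the linear assignment problem.
Optimal: NorthTel→Band A ($860M), Pulse→Band E ($936M), AzureWave→Band G ($850M), Solara→Band F ($691M) — total 860+936+850+691 = $3337M.
Column-greedy (each band in turn goes to its best remaining operator) gives $3072M, worse by 265.
Next-best assignment: NorthTel→Band G, Pulse→Band E, AzureWave→Band A, Solara→Band F = $3097M.
No other one-to-one assignment exceeds $3337M.

Maximum total: $3337M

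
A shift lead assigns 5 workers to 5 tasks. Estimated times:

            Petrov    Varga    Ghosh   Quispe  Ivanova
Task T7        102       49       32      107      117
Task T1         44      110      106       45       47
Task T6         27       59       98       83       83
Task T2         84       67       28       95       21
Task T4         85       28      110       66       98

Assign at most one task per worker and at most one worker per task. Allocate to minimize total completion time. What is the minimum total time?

Optimal: Petrov→Task T6 (27 min), Varga→Task T4 (28 min), Ghosh→Task T7 (32 min), Quispe→Task T1 (45 min), Ivanova→Task T2 (21 min) — total 27+28+32+45+21 = 153 min.
Row-greedy (each worker in turn takes its cheapest remaining task) gives 245 min, worse by 92.
Swapping Petrov↔Ghosh (Petrov→Task T7 102 min, Ghosh→Task T6 98 min) adds 141.

Min total: 153 min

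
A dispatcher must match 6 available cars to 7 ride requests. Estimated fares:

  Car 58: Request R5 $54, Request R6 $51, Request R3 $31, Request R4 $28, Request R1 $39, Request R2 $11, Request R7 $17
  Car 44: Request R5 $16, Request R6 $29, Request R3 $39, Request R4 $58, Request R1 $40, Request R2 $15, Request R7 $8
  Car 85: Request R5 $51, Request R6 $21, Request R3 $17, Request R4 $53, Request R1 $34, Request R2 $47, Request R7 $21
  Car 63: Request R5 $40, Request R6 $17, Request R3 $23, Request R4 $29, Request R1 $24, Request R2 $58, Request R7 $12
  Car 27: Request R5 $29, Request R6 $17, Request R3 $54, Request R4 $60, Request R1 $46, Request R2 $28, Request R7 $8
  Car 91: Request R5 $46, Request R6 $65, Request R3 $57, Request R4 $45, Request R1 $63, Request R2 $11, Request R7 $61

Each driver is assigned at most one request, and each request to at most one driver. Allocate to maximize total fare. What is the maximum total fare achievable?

Maximum total: $335

This is the linear assignment problem.
Optimal: Car 58→Request R6 ($51), Car 44→Request R4 ($58), Car 85→Request R5 ($51), Car 63→Request R2 ($58), Car 27→Request R3 ($54), Car 91→Request R1 ($63) — total 51+58+51+58+54+63 = $335.
Column-greedy (each request in turn goes to its best remaining driver) gives $323, worse by 12.
Swapping Car 58↔Car 27 (Car 58→Request R3 $31, Car 27→Request R6 $17) loses 57.
Checked against all permutations: $335 is optimal.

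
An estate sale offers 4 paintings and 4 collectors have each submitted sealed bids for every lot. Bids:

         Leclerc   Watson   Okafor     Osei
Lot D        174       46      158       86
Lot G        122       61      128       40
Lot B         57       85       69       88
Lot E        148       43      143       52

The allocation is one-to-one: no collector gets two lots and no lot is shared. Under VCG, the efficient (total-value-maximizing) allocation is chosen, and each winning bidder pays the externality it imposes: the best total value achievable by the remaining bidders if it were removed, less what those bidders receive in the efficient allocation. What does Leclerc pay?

Efficient allocation: Leclerc→Lot D ($174), Watson→Lot G ($61), Okafor→Lot E ($143), Osei→Lot B ($88); total welfare W = $466.
Leclerc receives Lot D at value $174, so the others get W − 174 = $292.
Without Leclerc: best allocation of the remaining 3 bidders over all 4 lots is Watson→Lot B ($85), Okafor→Lot E ($143), Osei→Lot D ($86), total $314.
VCG payment = (others' best without Leclerc) − (others' welfare with Leclerc) = 314 − 292 = $22.

Leclerc pays $22.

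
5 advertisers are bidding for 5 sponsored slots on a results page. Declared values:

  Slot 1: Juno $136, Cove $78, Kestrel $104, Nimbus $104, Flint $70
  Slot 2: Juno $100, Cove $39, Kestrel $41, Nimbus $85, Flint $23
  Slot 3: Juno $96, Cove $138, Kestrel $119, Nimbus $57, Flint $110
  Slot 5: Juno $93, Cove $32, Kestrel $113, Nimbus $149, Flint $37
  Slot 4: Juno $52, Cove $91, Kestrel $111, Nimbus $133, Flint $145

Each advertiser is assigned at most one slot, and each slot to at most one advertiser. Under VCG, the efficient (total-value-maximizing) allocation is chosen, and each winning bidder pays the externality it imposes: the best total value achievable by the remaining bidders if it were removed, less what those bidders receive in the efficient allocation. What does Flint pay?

Flint pays $43.

Efficient allocation: Juno→Slot 2 ($100), Cove→Slot 3 ($138), Kestrel→Slot 1 ($104), Nimbus→Slot 5 ($149), Flint→Slot 4 ($145); total welfare W = $636.
Flint receives Slot 4 at value $145, so the others get W − 145 = $491.
Without Flint: best allocation of the remaining 4 bidders over all 5 slots is Juno→Slot 1 ($136), Cove→Slot 3 ($138), Kestrel→Slot 4 ($111), Nimbus→Slot 5 ($149), total $534.
VCG payment = (others' best without Flint) − (others' welfare with Flint) = 534 − 491 = $43.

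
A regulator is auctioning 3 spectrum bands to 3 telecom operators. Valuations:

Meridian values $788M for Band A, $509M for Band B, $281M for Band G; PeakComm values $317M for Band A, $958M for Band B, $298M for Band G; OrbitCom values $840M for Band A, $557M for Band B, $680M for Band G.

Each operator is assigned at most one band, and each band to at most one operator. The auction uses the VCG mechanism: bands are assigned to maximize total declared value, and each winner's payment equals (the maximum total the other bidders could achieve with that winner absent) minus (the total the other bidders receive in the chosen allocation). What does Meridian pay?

Efficient allocation: Meridian→Band A ($788M), PeakComm→Band B ($958M), OrbitCom→Band G ($680M); total welfare W = $2426M.
Meridian receives Band A at value $788M, so the others get W − 788 = $1638M.
Without Meridian: best allocation of the remaining 2 bidders over all 3 bands is PeakComm→Band B ($958M), OrbitCom→Band A ($840M), total $1798M.
VCG payment = (others' best without Meridian) − (others' welfare with Meridian) = 1798 − 1638 = $160M.

Meridian pays $160M.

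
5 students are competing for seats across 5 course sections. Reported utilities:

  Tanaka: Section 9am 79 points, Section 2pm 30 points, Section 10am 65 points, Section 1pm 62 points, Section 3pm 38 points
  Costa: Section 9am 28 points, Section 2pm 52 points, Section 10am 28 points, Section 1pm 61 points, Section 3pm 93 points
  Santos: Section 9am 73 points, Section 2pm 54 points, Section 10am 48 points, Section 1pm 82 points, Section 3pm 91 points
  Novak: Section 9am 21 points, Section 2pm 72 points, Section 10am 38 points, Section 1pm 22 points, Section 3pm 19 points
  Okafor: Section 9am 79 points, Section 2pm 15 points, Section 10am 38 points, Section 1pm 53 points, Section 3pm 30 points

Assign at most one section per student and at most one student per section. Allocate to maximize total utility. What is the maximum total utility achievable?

Treat this as an assignment problem: match each student to one section.
Optimal: Tanaka→Section 10am (65 points), Costa→Section 3pm (93 points), Santos→Section 1pm (82 points), Novak→Section 2pm (72 points), Okafor→Section 9am (79 points) — total 65+93+82+72+79 = 391 points.

Max total: 391 points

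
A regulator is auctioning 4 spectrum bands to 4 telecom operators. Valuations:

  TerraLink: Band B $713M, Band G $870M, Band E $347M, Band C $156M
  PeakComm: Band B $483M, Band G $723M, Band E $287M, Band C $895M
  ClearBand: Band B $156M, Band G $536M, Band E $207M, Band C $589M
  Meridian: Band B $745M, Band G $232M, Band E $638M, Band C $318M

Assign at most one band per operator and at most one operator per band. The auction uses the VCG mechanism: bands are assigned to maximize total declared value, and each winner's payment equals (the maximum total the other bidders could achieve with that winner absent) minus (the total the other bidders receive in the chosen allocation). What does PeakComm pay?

Efficient allocation: TerraLink→Band B ($713M), PeakComm→Band C ($895M), ClearBand→Band G ($536M), Meridian→Band E ($638M); total welfare W = $2782M.
PeakComm receives Band C at value $895M, so the others get W − 895 = $1887M.
Without PeakComm: best allocation of the remaining 3 bidders over all 4 bands is TerraLink→Band G ($870M), ClearBand→Band C ($589M), Meridian→Band B ($745M), total $2204M.
VCG payment = (others' best without PeakComm) − (others' welfare with PeakComm) = 2204 − 1887 = $317M.

PeakComm pays $317M.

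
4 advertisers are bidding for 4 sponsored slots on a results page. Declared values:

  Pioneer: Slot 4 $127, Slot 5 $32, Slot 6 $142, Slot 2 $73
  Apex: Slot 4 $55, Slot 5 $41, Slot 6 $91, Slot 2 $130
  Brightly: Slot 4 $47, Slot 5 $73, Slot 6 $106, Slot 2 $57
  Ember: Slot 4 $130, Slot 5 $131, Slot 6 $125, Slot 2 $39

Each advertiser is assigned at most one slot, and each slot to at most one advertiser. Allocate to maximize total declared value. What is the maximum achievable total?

Maximum total: $494

Optimal: Pioneer→Slot 4 ($127), Apex→Slot 2 ($130), Brightly→Slot 6 ($106), Ember→Slot 5 ($131) — total 127+130+106+131 = $494.
Max-entry greedy (repeatedly take the single best remaining cell) gives $450, worse by 44.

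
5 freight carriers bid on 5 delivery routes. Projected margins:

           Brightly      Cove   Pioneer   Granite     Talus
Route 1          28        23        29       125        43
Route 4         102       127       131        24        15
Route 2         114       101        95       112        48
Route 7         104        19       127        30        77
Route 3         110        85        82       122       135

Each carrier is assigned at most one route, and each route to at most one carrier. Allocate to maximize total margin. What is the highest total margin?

Max total: $628k

Optimal: Brightly→Route 2 ($114k), Cove→Route 4 ($127k), Pioneer→Route 7 ($127k), Granite→Route 1 ($125k), Talus→Route 3 ($135k) — total 114+127+127+125+135 = $628k.
Column-greedy (each route in turn goes to its best remaining carrier) gives $532k, worse by 96.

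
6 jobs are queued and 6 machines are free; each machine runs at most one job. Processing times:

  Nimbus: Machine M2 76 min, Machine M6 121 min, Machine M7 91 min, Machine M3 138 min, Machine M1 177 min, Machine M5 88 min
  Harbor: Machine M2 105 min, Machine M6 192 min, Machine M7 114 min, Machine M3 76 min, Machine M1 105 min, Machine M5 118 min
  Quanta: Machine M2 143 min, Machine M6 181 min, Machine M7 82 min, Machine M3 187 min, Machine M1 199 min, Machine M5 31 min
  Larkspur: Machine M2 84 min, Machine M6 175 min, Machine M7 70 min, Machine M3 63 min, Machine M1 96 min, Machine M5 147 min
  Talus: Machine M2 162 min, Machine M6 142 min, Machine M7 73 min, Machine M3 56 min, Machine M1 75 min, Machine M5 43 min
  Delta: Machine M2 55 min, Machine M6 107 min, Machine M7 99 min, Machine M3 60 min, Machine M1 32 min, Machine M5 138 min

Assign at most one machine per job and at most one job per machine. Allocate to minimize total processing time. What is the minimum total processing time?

Optimal: Nimbus→Machine M6 (121 min), Harbor→Machine M2 (105 min), Quanta→Machine M5 (31 min), Larkspur→Machine M7 (70 min), Talus→Machine M3 (56 min), Delta→Machine M1 (32 min) — total 121+105+31+70+56+32 = 415 min.
Row-greedy (each job in turn takes its cheapest remaining machine) gives 435 min, worse by 20.
Next-best assignment: Nimbus→Machine M6, Harbor→Machine M3, Quanta→Machine M5, Larkspur→Machine M2, Talus→Machine M7, Delta→Machine M1 = 417 min.

Minimum total: 415 min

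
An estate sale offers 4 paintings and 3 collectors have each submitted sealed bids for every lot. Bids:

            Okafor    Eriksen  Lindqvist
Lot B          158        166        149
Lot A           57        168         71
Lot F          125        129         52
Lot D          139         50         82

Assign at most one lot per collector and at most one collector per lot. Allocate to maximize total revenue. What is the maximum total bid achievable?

Optimal: Okafor→Lot D ($139), Eriksen→Lot A ($168), Lindqvist→Lot B ($149) — total 139+168+149 = $456.
Every other assignment is strictly worse.

Max total: $456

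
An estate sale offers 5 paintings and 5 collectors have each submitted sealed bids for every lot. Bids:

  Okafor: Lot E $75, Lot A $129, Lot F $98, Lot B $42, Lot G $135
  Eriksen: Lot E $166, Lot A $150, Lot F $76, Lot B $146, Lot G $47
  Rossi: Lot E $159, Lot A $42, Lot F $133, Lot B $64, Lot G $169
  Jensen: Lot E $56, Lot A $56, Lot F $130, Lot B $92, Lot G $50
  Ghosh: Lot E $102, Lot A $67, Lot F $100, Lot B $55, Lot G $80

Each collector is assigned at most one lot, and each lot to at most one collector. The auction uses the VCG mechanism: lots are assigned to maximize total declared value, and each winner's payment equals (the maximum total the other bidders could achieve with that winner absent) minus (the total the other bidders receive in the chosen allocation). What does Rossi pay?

Rossi pays $10.

Efficient allocation: Okafor→Lot A ($129), Eriksen→Lot B ($146), Rossi→Lot G ($169), Jensen→Lot F ($130), Ghosh→Lot E ($102); total welfare W = $676.
Rossi receives Lot G at value $169, so the others get W − 169 = $507.
Without Rossi: best allocation of the remaining 4 bidders over all 5 lots is Okafor→Lot G ($135), Eriksen→Lot A ($150), Jensen→Lot F ($130), Ghosh→Lot E ($102), total $517.
VCG payment = (others' best without Rossi) − (others' welfare with Rossi) = 517 − 507 = $10.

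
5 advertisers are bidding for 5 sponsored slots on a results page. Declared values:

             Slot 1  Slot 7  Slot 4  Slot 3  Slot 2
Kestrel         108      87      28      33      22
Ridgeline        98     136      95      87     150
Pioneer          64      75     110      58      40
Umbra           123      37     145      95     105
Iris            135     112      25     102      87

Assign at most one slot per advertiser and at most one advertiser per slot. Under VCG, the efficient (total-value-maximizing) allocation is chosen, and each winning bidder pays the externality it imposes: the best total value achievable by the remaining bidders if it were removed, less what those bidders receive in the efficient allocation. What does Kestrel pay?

Kestrel pays $33.

Efficient allocation: Kestrel→Slot 1 ($108), Ridgeline→Slot 2 ($150), Pioneer→Slot 7 ($75), Umbra→Slot 4 ($145), Iris→Slot 3 ($102); total welfare W = $580.
Kestrel receives Slot 1 at value $108, so the others get W − 108 = $472.
Without Kestrel: best allocation of the remaining 4 bidders over all 5 slots is Ridgeline→Slot 2 ($150), Pioneer→Slot 7 ($75), Umbra→Slot 4 ($145), Iris→Slot 1 ($135), total $505.
VCG payment = (others' best without Kestrel) − (others' welfare with Kestrel) = 505 − 472 = $33.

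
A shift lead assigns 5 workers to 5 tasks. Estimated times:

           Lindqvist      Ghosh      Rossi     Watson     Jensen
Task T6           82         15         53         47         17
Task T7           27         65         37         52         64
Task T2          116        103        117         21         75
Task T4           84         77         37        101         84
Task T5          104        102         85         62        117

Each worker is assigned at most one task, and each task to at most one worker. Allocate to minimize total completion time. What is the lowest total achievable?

Minimum total: 204 min

This is the linear assignment problem.
Optimal: Lindqvist→Task T7 (27 min), Ghosh→Task T5 (102 min), Rossi→Task T4 (37 min), Watson→Task T2 (21 min), Jensen→Task T6 (17 min) — total 27+102+37+21+17 = 204 min.
Min-entry greedy (repeatedly take the single cheapest remaining cell) gives 217 min, worse by 13.
Checked against all permutations: 204 min is optimal.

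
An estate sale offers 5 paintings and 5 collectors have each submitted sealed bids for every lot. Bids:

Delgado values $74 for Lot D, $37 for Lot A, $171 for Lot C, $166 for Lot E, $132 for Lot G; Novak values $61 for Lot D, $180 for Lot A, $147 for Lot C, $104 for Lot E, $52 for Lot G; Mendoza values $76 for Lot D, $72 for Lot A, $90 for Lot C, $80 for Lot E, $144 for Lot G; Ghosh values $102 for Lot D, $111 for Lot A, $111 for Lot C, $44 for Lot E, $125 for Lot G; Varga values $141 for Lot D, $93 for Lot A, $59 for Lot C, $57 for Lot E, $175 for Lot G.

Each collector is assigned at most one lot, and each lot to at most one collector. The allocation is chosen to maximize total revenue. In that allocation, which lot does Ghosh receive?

Ghosh receives Lot C.

Optimal: Delgado→Lot E ($166), Novak→Lot A ($180), Mendoza→Lot G ($144), Ghosh→Lot C ($111), Varga→Lot D ($141) — total 166+180+144+111+141 = $742.
Row-greedy (each collector in turn takes its best remaining lot) gives $654, worse by 88.
Next-best assignment: Delgado→Lot E, Novak→Lot A, Mendoza→Lot C, Ghosh→Lot D, Varga→Lot G = $713.
Checked against all permutations: $742 is optimal.
Ghosh's own top lot is Lot G ($125), but forcing Ghosh→Lot G and reassigning the rest optimally gives only $702 — worse by 40.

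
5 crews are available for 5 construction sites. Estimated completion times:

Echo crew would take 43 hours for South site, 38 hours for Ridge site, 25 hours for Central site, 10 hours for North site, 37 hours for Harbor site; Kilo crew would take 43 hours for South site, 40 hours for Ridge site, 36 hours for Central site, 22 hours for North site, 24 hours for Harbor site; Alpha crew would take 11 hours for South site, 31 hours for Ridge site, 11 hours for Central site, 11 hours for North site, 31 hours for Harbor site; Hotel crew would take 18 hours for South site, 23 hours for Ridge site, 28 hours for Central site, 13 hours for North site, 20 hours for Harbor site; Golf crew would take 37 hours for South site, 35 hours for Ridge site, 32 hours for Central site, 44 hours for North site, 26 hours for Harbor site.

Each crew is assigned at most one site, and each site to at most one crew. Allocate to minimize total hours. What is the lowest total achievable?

Min total: 98 hours

Optimal: Echo crew→North site (10 hours), Kilo crew→Harbor site (24 hours), Alpha crew→Central site (11 hours), Hotel crew→South site (18 hours), Golf crew→Ridge site (35 hours) — total 10+24+11+18+35 = 98 hours.
Min-entry greedy (repeatedly take the single cheapest remaining cell) gives 113 hours, worse by 15.
Next-best assignment: Echo crew→North site, Kilo crew→Harbor site, Alpha crew→South site, Hotel crew→Ridge site, Golf crew→Central site = 100 hours.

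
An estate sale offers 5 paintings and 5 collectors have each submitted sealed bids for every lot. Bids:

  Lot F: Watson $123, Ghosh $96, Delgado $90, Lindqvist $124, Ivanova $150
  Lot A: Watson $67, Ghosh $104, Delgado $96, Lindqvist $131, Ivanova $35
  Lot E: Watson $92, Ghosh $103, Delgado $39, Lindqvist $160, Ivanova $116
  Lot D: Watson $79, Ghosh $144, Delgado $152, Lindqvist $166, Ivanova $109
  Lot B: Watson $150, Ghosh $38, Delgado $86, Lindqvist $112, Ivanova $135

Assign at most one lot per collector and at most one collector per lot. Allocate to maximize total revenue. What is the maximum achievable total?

Max total: $716

This is a one-to-one assignment (maximum-weight bipartite matching).
Optimal: Watson→Lot B ($150), Ghosh→Lot A ($104), Delgado→Lot D ($152), Lindqvist→Lot E ($160), Ivanova→Lot F ($150) — total 150+104+152+160+150 = $716.
Max-entry greedy (repeatedly take the single best remaining cell) gives $609, worse by 107.
Next-best assignment: Watson→Lot B, Ghosh→Lot D, Delgado→Lot A, Lindqvist→Lot E, Ivanova→Lot F = $700.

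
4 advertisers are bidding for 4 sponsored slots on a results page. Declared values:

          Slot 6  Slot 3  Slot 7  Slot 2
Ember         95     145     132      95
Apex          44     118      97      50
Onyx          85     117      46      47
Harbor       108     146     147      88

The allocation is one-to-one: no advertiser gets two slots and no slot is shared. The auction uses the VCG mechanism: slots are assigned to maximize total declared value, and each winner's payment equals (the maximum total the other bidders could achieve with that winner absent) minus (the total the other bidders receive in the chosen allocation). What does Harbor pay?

Efficient allocation: Ember→Slot 2 ($95), Apex→Slot 3 ($118), Onyx→Slot 6 ($85), Harbor→Slot 7 ($147); total welfare W = $445.
Harbor receives Slot 7 at value $147, so the others get W − 147 = $298.
Without Harbor: best allocation of the remaining 3 bidders over all 4 slots is Ember→Slot 7 ($132), Apex→Slot 3 ($118), Onyx→Slot 6 ($85), total $335.
VCG payment = (others' best without Harbor) − (others' welfare with Harbor) = 335 − 298 = $37.

Harbor pays $37.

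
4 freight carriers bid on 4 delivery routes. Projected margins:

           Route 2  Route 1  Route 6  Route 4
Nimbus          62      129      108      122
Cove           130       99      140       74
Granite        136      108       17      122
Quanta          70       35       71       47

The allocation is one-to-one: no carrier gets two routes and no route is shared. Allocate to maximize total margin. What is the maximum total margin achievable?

Maximum total: $461k

This is the linear assignment problem.
Optimal: Nimbus→Route 1 ($129k), Cove→Route 6 ($140k), Granite→Route 4 ($122k), Quanta→Route 2 ($70k) — total 129+140+122+70 = $461k.
Column-greedy (each route in turn goes to its best remaining carrier) gives $452k, worse by 9.
Swapping Nimbus↔Quanta (Nimbus→Route 2 $62k, Quanta→Route 1 $35k) loses 102.
Checked against all permutations: $461k is optimal.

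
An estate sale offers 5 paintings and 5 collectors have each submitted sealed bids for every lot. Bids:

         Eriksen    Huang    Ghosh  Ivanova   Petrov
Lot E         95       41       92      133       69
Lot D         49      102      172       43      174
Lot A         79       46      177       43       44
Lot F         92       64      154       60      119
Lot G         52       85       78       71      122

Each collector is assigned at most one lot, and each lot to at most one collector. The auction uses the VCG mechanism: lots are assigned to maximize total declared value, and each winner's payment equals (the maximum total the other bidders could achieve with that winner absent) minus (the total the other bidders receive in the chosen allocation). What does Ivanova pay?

Ivanova pays $3.

Efficient allocation: Eriksen→Lot F ($92), Huang→Lot G ($85), Ghosh→Lot A ($177), Ivanova→Lot E ($133), Petrov→Lot D ($174); total welfare W = $661.
Ivanova receives Lot E at value $133, so the others get W − 133 = $528.
Without Ivanova: best allocation of the remaining 4 bidders over all 5 lots is Eriksen→Lot E ($95), Huang→Lot G ($85), Ghosh→Lot A ($177), Petrov→Lot D ($174), total $531.
VCG payment = (others' best without Ivanova) − (others' welfare with Ivanova) = 531 − 528 = $3.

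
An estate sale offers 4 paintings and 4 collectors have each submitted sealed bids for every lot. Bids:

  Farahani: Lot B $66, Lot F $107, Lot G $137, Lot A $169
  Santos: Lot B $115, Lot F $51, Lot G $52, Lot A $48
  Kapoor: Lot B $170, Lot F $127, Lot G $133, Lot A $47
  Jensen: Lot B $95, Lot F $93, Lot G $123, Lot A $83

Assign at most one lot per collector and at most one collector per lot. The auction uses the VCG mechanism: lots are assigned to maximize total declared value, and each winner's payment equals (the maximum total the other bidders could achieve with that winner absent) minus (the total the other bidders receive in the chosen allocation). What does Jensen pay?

Jensen pays $6.

Efficient allocation: Farahani→Lot A ($169), Santos→Lot B ($115), Kapoor→Lot F ($127), Jensen→Lot G ($123); total welfare W = $534.
Jensen receives Lot G at value $123, so the others get W − 123 = $411.
Without Jensen: best allocation of the remaining 3 bidders over all 4 lots is Farahani→Lot A ($169), Santos→Lot B ($115), Kapoor→Lot G ($133), total $417.
VCG payment = (others' best without Jensen) − (others' welfare with Jensen) = 417 − 411 = $6.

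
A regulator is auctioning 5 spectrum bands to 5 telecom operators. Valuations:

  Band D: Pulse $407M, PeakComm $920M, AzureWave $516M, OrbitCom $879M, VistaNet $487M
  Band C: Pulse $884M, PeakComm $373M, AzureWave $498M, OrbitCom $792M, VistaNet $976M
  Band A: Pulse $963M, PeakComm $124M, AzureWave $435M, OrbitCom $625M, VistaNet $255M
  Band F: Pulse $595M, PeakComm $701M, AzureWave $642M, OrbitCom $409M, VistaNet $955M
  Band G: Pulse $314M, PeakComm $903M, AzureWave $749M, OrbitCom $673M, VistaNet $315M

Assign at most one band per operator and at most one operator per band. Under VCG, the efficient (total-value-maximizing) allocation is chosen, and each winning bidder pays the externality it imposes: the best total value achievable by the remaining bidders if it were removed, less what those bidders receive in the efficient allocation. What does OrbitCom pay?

OrbitCom pays $21M.

Efficient allocation: Pulse→Band A ($963M), PeakComm→Band D ($920M), AzureWave→Band G ($749M), OrbitCom→Band C ($792M), VistaNet→Band F ($955M); total welfare W = $4379M.
OrbitCom receives Band C at value $792M, so the others get W − 792 = $3587M.
Without OrbitCom: best allocation of the remaining 4 bidders over all 5 bands is Pulse→Band A ($963M), PeakComm→Band D ($920M), AzureWave→Band G ($749M), VistaNet→Band C ($976M), total $3608M.
VCG payment = (others' best without OrbitCom) − (others' welfare with OrbitCom) = 3608 − 3587 = $21M.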